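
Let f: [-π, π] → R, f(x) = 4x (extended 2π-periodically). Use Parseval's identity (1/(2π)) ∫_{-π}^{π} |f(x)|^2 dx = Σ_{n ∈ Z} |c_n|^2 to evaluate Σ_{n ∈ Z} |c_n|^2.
Σ |c_n|^2 = 16π^2/3

Expand and integrate term by term over [-π, π]:
  ∫ (4x)^2 dx = 16·(2π^3/3); ∫ 2·4·(0)·x dx = 0 (odd integrand); ∫ 0^2 dx = 0·2π.
So (1/(2π)) ∫_{-π}^{π} (4x)^2 dx = 16π^2/3 + 0 = 16π^2/3.
Parseval ⇒ Σ |c_n|^2 = 16π^2/3.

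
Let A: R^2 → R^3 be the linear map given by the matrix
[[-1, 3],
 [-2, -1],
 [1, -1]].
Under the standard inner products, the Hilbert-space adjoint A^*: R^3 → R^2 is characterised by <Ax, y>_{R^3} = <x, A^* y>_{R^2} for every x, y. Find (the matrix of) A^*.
A^* = A^T =
[[-1, -2, 1],
 [3, -1, -1]]

For real matrices with standard dot products, the defining identity <Ax, y> = <x, A^* y> gives (Ax)^T y = x^T (A^*) y, i.e. x^T A^T y = x^T (A^*) y. Since this holds for all x, y, we must have A^* = A^T. Therefore
A^* =
[[-1, -2, 1],
 [3, -1, -1]].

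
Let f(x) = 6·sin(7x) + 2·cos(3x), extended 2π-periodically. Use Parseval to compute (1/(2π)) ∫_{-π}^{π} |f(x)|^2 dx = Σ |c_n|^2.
Σ |c_n|^2 = 20

Expand |f|^2 and use orthogonality of {sin(nx), cos(mx)} on [-π, π]:
  ∫_{-π}^{π} sin(nx)^2 dx = π, ∫ cos(mx)^2 dx = π, and cross terms integrate to 0.
So ∫_{-π}^{π} f(x)^2 dx = 6^2 · π + 2^2 · π = (36 + 4)π.
Divide by 2π: (36 + 4)/2 = 20.
By Parseval, this equals Σ |c_n|^2.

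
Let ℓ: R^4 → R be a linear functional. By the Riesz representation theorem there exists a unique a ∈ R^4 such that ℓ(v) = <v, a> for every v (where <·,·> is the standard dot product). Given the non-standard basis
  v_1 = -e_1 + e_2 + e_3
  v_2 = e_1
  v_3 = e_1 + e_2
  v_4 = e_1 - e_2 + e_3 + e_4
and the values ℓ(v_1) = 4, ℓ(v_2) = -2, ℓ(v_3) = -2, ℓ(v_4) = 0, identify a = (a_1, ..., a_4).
a = (-2, 0, 2, 0)

Write a = (a_1, ..., a_4) in the standard basis. For each basis vector v_i, ℓ(v_i) = <v_i, a> is a linear equation in the a_j's. Collect the n equations into a matrix system V a = ℓ, where row i of V is v_i (expressed in the standard basis). Since V is invertible (lower-triangular with 1s on the diagonal, up to permutation), solve by back-substitution:
  V =
[[-1, 1, 1, 0],
 [1, 0, 0, 0],
 [1, 1, 0, 0],
 [1, -1, 1, 1]]
  V a = (4, -2, -2, 0)
Solving gives a = (-2, 0, 2, 0).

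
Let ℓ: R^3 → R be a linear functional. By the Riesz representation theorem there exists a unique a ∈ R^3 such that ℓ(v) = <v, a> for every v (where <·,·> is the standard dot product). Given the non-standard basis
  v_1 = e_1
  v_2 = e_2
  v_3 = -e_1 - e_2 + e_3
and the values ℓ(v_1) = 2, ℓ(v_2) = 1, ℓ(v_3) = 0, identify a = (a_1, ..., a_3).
a = (2, 1, 3)

Write a = (a_1, ..., a_3) in the standard basis. For each basis vector v_i, ℓ(v_i) = <v_i, a> is a linear equation in the a_j's. Collect the n equations into a matrix system V a = ℓ, where row i of V is v_i (expressed in the standard basis). Since V is invertible (lower-triangular with 1s on the diagonal, up to permutation), solve by back-substitution:
  V =
[[1, 0, 0],
 [0, 1, 0],
 [-1, -1, 1]]
  V a = (2, 1, 0)
Solving gives a = (2, 1, 3).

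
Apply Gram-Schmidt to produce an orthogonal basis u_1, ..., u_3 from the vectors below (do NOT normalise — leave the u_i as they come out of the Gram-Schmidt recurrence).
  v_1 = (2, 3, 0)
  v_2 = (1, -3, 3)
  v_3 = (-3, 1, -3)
Orthogonal basis:
  u_1 = (2, 3, 0)
  u_2 = (27/13, -18/13, 3)
  u_3 = (-3/11, 2/11, 3/11)

Apply the Gram-Schmidt recurrence
  u_1 = v_1
  u_i = v_i − Σ_{j<i} ((v_i · u_j) / (u_j · u_j)) · u_j.

Step by step this gives:
  u_1 = (2, 3, 0)
  u_2 = (27/13, -18/13, 3)
  u_3 = (-3/11, 2/11, 3/11)

Orthogonality check:
  u_2 · u_1 = 0 (should be 0)
  u_3 · u_1 = 0 (should be 0)
  u_3 · u_2 = 0 (should be 0)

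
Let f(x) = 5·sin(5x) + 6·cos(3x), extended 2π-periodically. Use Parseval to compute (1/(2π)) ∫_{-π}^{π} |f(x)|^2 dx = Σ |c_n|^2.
Σ |c_n|^2 = 61/2

Expand |f|^2 and use orthogonality of {sin(nx), cos(mx)} on [-π, π]:
  ∫_{-π}^{π} sin(nx)^2 dx = π, ∫ cos(mx)^2 dx = π, and cross terms integrate to 0.
So ∫_{-π}^{π} f(x)^2 dx = 5^2 · π + 6^2 · π = (25 + 36)π.
Divide by 2π: (25 + 36)/2 = 61/2.
By Parseval, this equals Σ |c_n|^2.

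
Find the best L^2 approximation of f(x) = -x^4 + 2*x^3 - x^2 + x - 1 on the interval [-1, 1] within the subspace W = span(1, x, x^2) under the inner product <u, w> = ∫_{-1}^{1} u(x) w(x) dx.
g(x) = -13*x^2/7 + 11*x/5 - 32/35

The best approximation g ∈ W is the orthogonal projection of f onto W. Writing g = a_0 + a_1 x + a_2 x^2, the coefficients solve the normal equations G · a = b where
  G_{ij} = <φ_i, φ_j> and b_i = <f, φ_i>, with φ_0 = 1, φ_1 = x, φ_2 = x^2.
G =
  [2, 0, 2/3]
  [0, 2/3, 0]
  [2/3, 0, 2/5],
b = (-46/15, 22/15, -142/105).
Solving gives a_0 = -32/35, a_1 = 11/5, a_2 = -13/7, so
  g(x) = -13*x^2/7 + 11*x/5 - 32/35.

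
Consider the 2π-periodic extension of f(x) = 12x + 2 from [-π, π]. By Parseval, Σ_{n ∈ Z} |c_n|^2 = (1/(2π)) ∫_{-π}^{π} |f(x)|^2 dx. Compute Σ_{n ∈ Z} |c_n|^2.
Σ |c_n|^2 = 48π^2 + 4

Expand and integrate term by term over [-π, π]:
  ∫ (12x)^2 dx = 144·(2π^3/3); ∫ 2·12·(2)·x dx = 0 (odd integrand); ∫ 2^2 dx = 4·2π.
So (1/(2π)) ∫_{-π}^{π} (12x + 2)^2 dx = 144π^2/3 + 4 = 48π^2 + 4.
Parseval ⇒ Σ |c_n|^2 = 48π^2 + 4.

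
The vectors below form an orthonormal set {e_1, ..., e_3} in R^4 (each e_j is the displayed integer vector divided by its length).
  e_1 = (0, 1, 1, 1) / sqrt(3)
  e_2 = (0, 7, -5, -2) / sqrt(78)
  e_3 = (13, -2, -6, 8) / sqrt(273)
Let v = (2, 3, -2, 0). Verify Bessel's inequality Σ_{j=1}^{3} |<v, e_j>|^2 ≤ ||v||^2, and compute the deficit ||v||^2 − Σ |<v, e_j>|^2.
Σ |<v, e_j>|^2 = 689/42; ||v||^2 = 17; deficit = 25/42

Write each e_j = u_j / sqrt(<u_j, u_j>) where u_j is the displayed integer vector. Then <v, e_j> = <v, u_j> / sqrt(<u_j, u_j>), so |<v, e_j>|^2 = <v, u_j>^2 / <u_j, u_j>.
Coefficients: <v, e_1> = 1/sqrt(3), <v, e_2> = 31/sqrt(78), <v, e_3> = 32/sqrt(273).
Square and sum: Σ |<v, e_j>|^2 = 689/42.
Compute ||v||^2 = v·v = 17.
Deficit = 17 − 689/42 = 25/42 ≥ 0, confirming Bessel's inequality. (The deficit equals ||v − Σ <v,e_j> e_j||^2, the squared distance from v to span{e_j}.)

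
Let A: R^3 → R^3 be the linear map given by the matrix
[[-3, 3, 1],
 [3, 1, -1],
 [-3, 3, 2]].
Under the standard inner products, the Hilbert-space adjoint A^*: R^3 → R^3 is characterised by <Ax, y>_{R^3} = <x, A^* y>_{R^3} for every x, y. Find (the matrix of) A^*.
A^* = A^T =
[[-3, 3, -3],
 [3, 1, 3],
 [1, -1, 2]]

For real matrices with standard dot products, the defining identity <Ax, y> = <x, A^* y> gives (Ax)^T y = x^T (A^*) y, i.e. x^T A^T y = x^T (A^*) y. Since this holds for all x, y, we must have A^* = A^T. Therefore
A^* =
[[-3, 3, -3],
 [3, 1, 3],
 [1, -1, 2]].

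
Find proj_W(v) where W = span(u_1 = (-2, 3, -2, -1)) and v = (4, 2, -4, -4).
proj_W(v) = (-10/9, 5/3, -10/9, -5/9)

Set up U = [u_1 | ... | u_1] ∈ R^(4×1). The projector onto W = col(U) is P = U (U^T U)^(-1) U^T.
Compute U^T U =
  [18],
and U^T v = (10).
Solve U^T U · c = U^T v for the coefficients: c = (5/9). The projection is proj_W(v) = U c.
Check: (v - proj_W(v)) · u_1 = 0  (should be 0).
Result: proj_W(v) = (-10/9, 5/3, -10/9, -5/9).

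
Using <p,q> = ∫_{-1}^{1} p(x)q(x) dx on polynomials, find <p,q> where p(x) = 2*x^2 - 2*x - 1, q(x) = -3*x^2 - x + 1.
<p,q> = 4/15

Expand the product: p(x)·q(x) = -6*x^4 + 4*x^3 + 7*x^2 - x - 1.
∫_{-1}^{1} of each monomial x^k gives [2/(k+1) if k even, 0 if k odd]. Integrating term-by-term (or equivalently evaluating the antiderivative F(x) = -6*x^5/5 + x^4 + 7*x^3/3 - x^2/2 - x at the endpoints):
  F(1) − F(−1) = 19/30 − (11/30) = 4/15.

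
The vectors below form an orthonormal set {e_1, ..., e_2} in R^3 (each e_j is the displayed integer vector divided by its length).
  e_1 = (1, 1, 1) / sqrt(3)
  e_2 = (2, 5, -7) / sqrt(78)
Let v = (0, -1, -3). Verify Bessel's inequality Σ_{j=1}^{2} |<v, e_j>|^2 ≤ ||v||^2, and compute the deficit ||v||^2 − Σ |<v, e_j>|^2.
Σ |<v, e_j>|^2 = 112/13; ||v||^2 = 10; deficit = 18/13

Write each e_j = u_j / sqrt(<u_j, u_j>) where u_j is the displayed integer vector. Then <v, e_j> = <v, u_j> / sqrt(<u_j, u_j>), so |<v, e_j>|^2 = <v, u_j>^2 / <u_j, u_j>.
Coefficients: <v, e_1> = -4/sqrt(3), <v, e_2> = 16/sqrt(78).
Square and sum: Σ |<v, e_j>|^2 = 112/13.
Compute ||v||^2 = v·v = 10.
Deficit = 10 − 112/13 = 18/13 ≥ 0, confirming Bessel's inequality. (The deficit equals ||v − Σ <v,e_j> e_j||^2, the squared distance from v to span{e_j}.)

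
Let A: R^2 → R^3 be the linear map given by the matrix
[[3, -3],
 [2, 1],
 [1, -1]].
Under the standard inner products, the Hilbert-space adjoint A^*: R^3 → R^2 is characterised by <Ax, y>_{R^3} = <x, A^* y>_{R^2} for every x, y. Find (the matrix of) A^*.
A^* = A^T =
[[3, 2, 1],
 [-3, 1, -1]]

For real matrices with standard dot products, the defining identity <Ax, y> = <x, A^* y> gives (Ax)^T y = x^T (A^*) y, i.e. x^T A^T y = x^T (A^*) y. Since this holds for all x, y, we must have A^* = A^T. Therefore
A^* =
[[3, 2, 1],
 [-3, 1, -1]].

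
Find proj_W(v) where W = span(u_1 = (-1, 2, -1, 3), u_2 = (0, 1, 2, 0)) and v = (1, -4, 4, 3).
proj_W(v) = (4/15, 4/15, 28/15, -4/5)

Set up U = [u_1 | ... | u_2] ∈ R^(4×2). The projector onto W = col(U) is P = U (U^T U)^(-1) U^T.
Compute U^T U =
  [15, 0]
  [0, 5],
and U^T v = (-4, 4).
Solve U^T U · c = U^T v for the coefficients: c = (-4/15, 4/5). The projection is proj_W(v) = U c.
Check: (v - proj_W(v)) · u_1 = 0  (should be 0).
Check: (v - proj_W(v)) · u_2 = 0  (should be 0).
Result: proj_W(v) = (4/15, 4/15, 28/15, -4/5).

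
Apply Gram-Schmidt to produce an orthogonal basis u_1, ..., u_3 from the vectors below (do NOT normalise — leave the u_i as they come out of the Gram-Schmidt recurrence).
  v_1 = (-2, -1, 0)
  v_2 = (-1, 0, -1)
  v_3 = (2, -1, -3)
Orthogonal basis:
  u_1 = (-2, -1, 0)
  u_2 = (-1/5, 2/5, -1)
  u_3 = (7/6, -7/3, -7/6)

Apply the Gram-Schmidt recurrence
  u_1 = v_1
  u_i = v_i − Σ_{j<i} ((v_i · u_j) / (u_j · u_j)) · u_j.

Step by step this gives:
  u_1 = (-2, -1, 0)
  u_2 = (-1/5, 2/5, -1)
  u_3 = (7/6, -7/3, -7/6)

Orthogonality check:
  u_2 · u_1 = 0 (should be 0)
  u_3 · u_1 = 0 (should be 0)
  u_3 · u_2 = 0 (should be 0)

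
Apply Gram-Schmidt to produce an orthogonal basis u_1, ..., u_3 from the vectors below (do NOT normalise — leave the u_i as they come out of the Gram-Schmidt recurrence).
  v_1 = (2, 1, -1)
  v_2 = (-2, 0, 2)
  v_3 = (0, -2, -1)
Orthogonal basis:
  u_1 = (2, 1, -1)
  u_2 = (0, 1, 1)
  u_3 = (1/3, -1/3, 1/3)

Apply the Gram-Schmidt recurrence
  u_1 = v_1
  u_i = v_i − Σ_{j<i} ((v_i · u_j) / (u_j · u_j)) · u_j.

Step by step this gives:
  u_1 = (2, 1, -1)
  u_2 = (0, 1, 1)
  u_3 = (1/3, -1/3, 1/3)

Orthogonality check:
  u_2 · u_1 = 0 (should be 0)
  u_3 · u_1 = 0 (should be 0)
  u_3 · u_2 = 0 (should be 0)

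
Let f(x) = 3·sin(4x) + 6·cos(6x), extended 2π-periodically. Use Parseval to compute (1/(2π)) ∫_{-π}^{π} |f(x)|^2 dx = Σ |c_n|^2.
Σ |c_n|^2 = 45/2

Expand |f|^2 and use orthogonality of {sin(nx), cos(mx)} on [-π, π]:
  ∫_{-π}^{π} sin(nx)^2 dx = π, ∫ cos(mx)^2 dx = π, and cross terms integrate to 0.
So ∫_{-π}^{π} f(x)^2 dx = 3^2 · π + 6^2 · π = (9 + 36)π.
Divide by 2π: (9 + 36)/2 = 45/2.
By Parseval, this equals Σ |c_n|^2.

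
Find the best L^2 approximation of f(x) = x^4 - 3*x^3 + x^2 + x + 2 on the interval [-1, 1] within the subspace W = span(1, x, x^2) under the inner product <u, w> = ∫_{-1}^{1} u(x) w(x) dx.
g(x) = 13*x^2/7 - 4*x/5 + 67/35

The best approximation g ∈ W is the orthogonal projection of f onto W. Writing g = a_0 + a_1 x + a_2 x^2, the coefficients solve the normal equations G · a = b where
  G_{ij} = <φ_i, φ_j> and b_i = <f, φ_i>, with φ_0 = 1, φ_1 = x, φ_2 = x^2.
G =
  [2, 0, 2/3]
  [0, 2/3, 0]
  [2/3, 0, 2/5],
b = (76/15, -8/15, 212/105).
Solving gives a_0 = 67/35, a_1 = -4/5, a_2 = 13/7, so
  g(x) = 13*x^2/7 - 4*x/5 + 67/35.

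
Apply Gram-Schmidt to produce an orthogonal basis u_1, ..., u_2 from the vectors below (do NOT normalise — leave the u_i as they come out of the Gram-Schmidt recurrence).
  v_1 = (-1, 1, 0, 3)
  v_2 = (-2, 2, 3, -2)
Orthogonal basis:
  u_1 = (-1, 1, 0, 3)
  u_2 = (-24/11, 24/11, 3, -16/11)

Apply the Gram-Schmidt recurrence
  u_1 = v_1
  u_i = v_i − Σ_{j<i} ((v_i · u_j) / (u_j · u_j)) · u_j.

Step by step this gives:
  u_1 = (-1, 1, 0, 3)
  u_2 = (-24/11, 24/11, 3, -16/11)

Orthogonality check:
  u_2 · u_1 = 0 (should be 0)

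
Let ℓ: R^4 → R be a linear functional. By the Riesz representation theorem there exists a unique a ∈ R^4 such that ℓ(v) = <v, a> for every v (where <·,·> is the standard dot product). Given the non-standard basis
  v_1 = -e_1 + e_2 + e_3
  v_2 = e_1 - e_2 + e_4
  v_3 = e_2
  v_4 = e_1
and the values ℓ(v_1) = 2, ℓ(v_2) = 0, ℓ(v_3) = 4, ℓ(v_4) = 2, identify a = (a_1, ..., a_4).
a = (2, 4, 0, 2)

Write a = (a_1, ..., a_4) in the standard basis. For each basis vector v_i, ℓ(v_i) = <v_i, a> is a linear equation in the a_j's. Collect the n equations into a matrix system V a = ℓ, where row i of V is v_i (expressed in the standard basis). Since V is invertible (lower-triangular with 1s on the diagonal, up to permutation), solve by back-substitution:
  V =
[[-1, 1, 1, 0],
 [1, -1, 0, 1],
 [0, 1, 0, 0],
 [1, 0, 0, 0]]
  V a = (2, 0, 4, 2)
Solving gives a = (2, 4, 0, 2).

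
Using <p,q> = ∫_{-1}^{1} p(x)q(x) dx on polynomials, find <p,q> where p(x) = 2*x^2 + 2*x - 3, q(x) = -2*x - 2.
<p,q> = 20/3

Expand the product: p(x)·q(x) = -4*x^3 - 8*x^2 + 2*x + 6.
∫_{-1}^{1} of each monomial x^k gives [2/(k+1) if k even, 0 if k odd]. Integrating term-by-term (or equivalently evaluating the antiderivative F(x) = -x^4 - 8*x^3/3 + x^2 + 6*x at the endpoints):
  F(1) − F(−1) = 10/3 − (-10/3) = 20/3.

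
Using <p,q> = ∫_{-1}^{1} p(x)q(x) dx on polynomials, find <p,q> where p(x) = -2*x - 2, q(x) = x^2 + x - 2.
<p,q> = 16/3

Expand the product: p(x)·q(x) = -2*x^3 - 4*x^2 + 2*x + 4.
∫_{-1}^{1} of each monomial x^k gives [2/(k+1) if k even, 0 if k odd]. Integrating term-by-term (or equivalently evaluating the antiderivative F(x) = -x^4/2 - 4*x^3/3 + x^2 + 4*x at the endpoints):
  F(1) − F(−1) = 19/6 − (-13/6) = 16/3.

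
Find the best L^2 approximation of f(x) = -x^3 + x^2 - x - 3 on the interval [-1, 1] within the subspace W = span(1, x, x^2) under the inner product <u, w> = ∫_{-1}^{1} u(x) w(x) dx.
g(x) = x^2 - 8*x/5 - 3

The best approximation g ∈ W is the orthogonal projection of f onto W. Writing g = a_0 + a_1 x + a_2 x^2, the coefficients solve the normal equations G · a = b where
  G_{ij} = <φ_i, φ_j> and b_i = <f, φ_i>, with φ_0 = 1, φ_1 = x, φ_2 = x^2.
G =
  [2, 0, 2/3]
  [0, 2/3, 0]
  [2/3, 0, 2/5],
b = (-16/3, -16/15, -8/5).
Solving gives a_0 = -3, a_1 = -8/5, a_2 = 1, so
  g(x) = x^2 - 8*x/5 - 3.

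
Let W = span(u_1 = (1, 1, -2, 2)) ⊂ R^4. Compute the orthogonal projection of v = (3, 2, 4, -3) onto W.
proj_W(v) = (-9/10, -9/10, 9/5, -9/5)

Set up U = [u_1 | ... | u_1] ∈ R^(4×1). The projector onto W = col(U) is P = U (U^T U)^(-1) U^T.
Compute U^T U =
  [10],
and U^T v = (-9).
Solve U^T U · c = U^T v for the coefficients: c = (-9/10). The projection is proj_W(v) = U c.
Check: (v - proj_W(v)) · u_1 = 0  (should be 0).
Result: proj_W(v) = (-9/10, -9/10, 9/5, -9/5).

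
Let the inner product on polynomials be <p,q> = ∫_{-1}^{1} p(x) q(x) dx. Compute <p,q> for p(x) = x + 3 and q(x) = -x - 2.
<p,q> = -38/3

Expand the product: p(x)·q(x) = -x^2 - 5*x - 6.
∫_{-1}^{1} of each monomial x^k gives [2/(k+1) if k even, 0 if k odd]. Integrating term-by-term (or equivalently evaluating the antiderivative F(x) = -x^3/3 - 5*x^2/2 - 6*x at the endpoints):
  F(1) − F(−1) = -53/6 − (23/6) = -38/3.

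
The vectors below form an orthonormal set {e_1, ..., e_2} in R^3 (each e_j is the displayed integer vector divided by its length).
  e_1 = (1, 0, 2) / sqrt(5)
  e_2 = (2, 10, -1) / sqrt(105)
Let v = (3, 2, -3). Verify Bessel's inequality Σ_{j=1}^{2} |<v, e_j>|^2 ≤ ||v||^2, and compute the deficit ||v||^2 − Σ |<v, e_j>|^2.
Σ |<v, e_j>|^2 = 206/21; ||v||^2 = 22; deficit = 256/21

Write each e_j = u_j / sqrt(<u_j, u_j>) where u_j is the displayed integer vector. Then <v, e_j> = <v, u_j> / sqrt(<u_j, u_j>), so |<v, e_j>|^2 = <v, u_j>^2 / <u_j, u_j>.
Coefficients: <v, e_1> = -3/sqrt(5), <v, e_2> = 29/sqrt(105).
Square and sum: Σ |<v, e_j>|^2 = 206/21.
Compute ||v||^2 = v·v = 22.
Deficit = 22 − 206/21 = 256/21 ≥ 0, confirming Bessel's inequality. (The deficit equals ||v − Σ <v,e_j> e_j||^2, the squared distance from v to span{e_j}.)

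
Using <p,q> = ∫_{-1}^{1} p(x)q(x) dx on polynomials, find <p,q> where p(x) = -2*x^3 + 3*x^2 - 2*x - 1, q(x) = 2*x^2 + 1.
<p,q> = 16/15

Expand the product: p(x)·q(x) = -4*x^5 + 6*x^4 - 6*x^3 + x^2 - 2*x - 1.
∫_{-1}^{1} of each monomial x^k gives [2/(k+1) if k even, 0 if k odd]. Integrating term-by-term (or equivalently evaluating the antiderivative F(x) = -2*x^6/3 + 6*x^5/5 - 3*x^4/2 + x^3/3 - x^2 - x at the endpoints):
  F(1) − F(−1) = -79/30 − (-37/10) = 16/15.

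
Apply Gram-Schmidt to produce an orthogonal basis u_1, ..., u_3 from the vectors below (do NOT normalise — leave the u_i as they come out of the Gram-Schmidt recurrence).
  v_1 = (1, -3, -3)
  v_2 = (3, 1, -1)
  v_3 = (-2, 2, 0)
Orthogonal basis:
  u_1 = (1, -3, -3)
  u_2 = (54/19, 28/19, -10/19)
  u_3 = (-21/25, 28/25, -7/5)

Apply the Gram-Schmidt recurrence
  u_1 = v_1
  u_i = v_i − Σ_{j<i} ((v_i · u_j) / (u_j · u_j)) · u_j.

Step by step this gives:
  u_1 = (1, -3, -3)
  u_2 = (54/19, 28/19, -10/19)
  u_3 = (-21/25, 28/25, -7/5)

Orthogonality check:
  u_2 · u_1 = 0 (should be 0)
  u_3 · u_1 = 0 (should be 0)
  u_3 · u_2 = 0 (should be 0)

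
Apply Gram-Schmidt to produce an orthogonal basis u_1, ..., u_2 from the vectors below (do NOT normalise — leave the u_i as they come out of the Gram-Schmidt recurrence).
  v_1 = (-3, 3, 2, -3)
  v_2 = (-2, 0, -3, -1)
Orthogonal basis:
  u_1 = (-3, 3, 2, -3)
  u_2 = (-53/31, -9/31, -99/31, -22/31)

Apply the Gram-Schmidt recurrence
  u_1 = v_1
  u_i = v_i − Σ_{j<i} ((v_i · u_j) / (u_j · u_j)) · u_j.

Step by step this gives:
  u_1 = (-3, 3, 2, -3)
  u_2 = (-53/31, -9/31, -99/31, -22/31)

Orthogonality check:
  u_2 · u_1 = 0 (should be 0)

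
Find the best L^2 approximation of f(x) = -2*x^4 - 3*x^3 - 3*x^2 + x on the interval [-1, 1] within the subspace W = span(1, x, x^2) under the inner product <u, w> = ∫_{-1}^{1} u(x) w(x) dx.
g(x) = -33*x^2/7 - 4*x/5 + 6/35

The best approximation g ∈ W is the orthogonal projection of f onto W. Writing g = a_0 + a_1 x + a_2 x^2, the coefficients solve the normal equations G · a = b where
  G_{ij} = <φ_i, φ_j> and b_i = <f, φ_i>, with φ_0 = 1, φ_1 = x, φ_2 = x^2.
G =
  [2, 0, 2/3]
  [0, 2/3, 0]
  [2/3, 0, 2/5],
b = (-14/5, -8/15, -62/35).
Solving gives a_0 = 6/35, a_1 = -4/5, a_2 = -33/7, so
  g(x) = -33*x^2/7 - 4*x/5 + 6/35.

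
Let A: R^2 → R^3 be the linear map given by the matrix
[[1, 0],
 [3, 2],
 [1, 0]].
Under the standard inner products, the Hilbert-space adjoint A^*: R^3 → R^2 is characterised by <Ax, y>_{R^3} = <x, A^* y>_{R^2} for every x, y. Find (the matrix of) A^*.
A^* = A^T =
[[1, 3, 1],
 [0, 2, 0]]

For real matrices with standard dot products, the defining identity <Ax, y> = <x, A^* y> gives (Ax)^T y = x^T (A^*) y, i.e. x^T A^T y = x^T (A^*) y. Since this holds for all x, y, we must have A^* = A^T. Therefore
A^* =
[[1, 3, 1],
 [0, 2, 0]].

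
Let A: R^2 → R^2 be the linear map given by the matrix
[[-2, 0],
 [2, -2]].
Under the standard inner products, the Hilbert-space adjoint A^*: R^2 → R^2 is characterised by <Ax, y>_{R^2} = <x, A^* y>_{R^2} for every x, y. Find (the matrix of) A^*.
A^* = A^T =
[[-2, 2],
 [0, -2]]

For real matrices with standard dot products, the defining identity <Ax, y> = <x, A^* y> gives (Ax)^T y = x^T (A^*) y, i.e. x^T A^T y = x^T (A^*) y. Since this holds for all x, y, we must have A^* = A^T. Therefore
A^* =
[[-2, 2],
 [0, -2]].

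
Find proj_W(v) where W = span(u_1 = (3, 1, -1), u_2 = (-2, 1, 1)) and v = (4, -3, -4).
proj_W(v) = (23/5, -33/10, -5/2)

Set up U = [u_1 | ... | u_2] ∈ R^(3×2). The projector onto W = col(U) is P = U (U^T U)^(-1) U^T.
Compute U^T U =
  [11, -6]
  [-6, 6],
and U^T v = (13, -15).
Solve U^T U · c = U^T v for the coefficients: c = (-2/5, -29/10). The projection is proj_W(v) = U c.
Check: (v - proj_W(v)) · u_1 = 0  (should be 0).
Check: (v - proj_W(v)) · u_2 = 0  (should be 0).
Result: proj_W(v) = (23/5, -33/10, -5/2).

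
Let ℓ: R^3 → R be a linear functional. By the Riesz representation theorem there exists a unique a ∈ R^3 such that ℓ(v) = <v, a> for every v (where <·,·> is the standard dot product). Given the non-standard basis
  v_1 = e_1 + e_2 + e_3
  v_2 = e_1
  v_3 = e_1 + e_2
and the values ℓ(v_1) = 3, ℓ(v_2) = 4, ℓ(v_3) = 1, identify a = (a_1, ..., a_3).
a = (4, -3, 2)

Write a = (a_1, ..., a_3) in the standard basis. For each basis vector v_i, ℓ(v_i) = <v_i, a> is a linear equation in the a_j's. Collect the n equations into a matrix system V a = ℓ, where row i of V is v_i (expressed in the standard basis). Since V is invertible (lower-triangular with 1s on the diagonal, up to permutation), solve by back-substitution:
  V =
[[1, 1, 1],
 [1, 0, 0],
 [1, 1, 0]]
  V a = (3, 4, 1)
Solving gives a = (4, -3, 2).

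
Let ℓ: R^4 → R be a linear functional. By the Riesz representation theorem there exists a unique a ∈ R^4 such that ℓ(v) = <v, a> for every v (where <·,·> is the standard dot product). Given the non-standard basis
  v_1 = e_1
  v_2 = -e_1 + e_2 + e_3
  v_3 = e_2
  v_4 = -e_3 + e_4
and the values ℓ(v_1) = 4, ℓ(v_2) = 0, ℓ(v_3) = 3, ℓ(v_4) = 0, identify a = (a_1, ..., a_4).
a = (4, 3, 1, 1)

Write a = (a_1, ..., a_4) in the standard basis. For each basis vector v_i, ℓ(v_i) = <v_i, a> is a linear equation in the a_j's. Collect the n equations into a matrix system V a = ℓ, where row i of V is v_i (expressed in the standard basis). Since V is invertible (lower-triangular with 1s on the diagonal, up to permutation), solve by back-substitution:
  V =
[[1, 0, 0, 0],
 [-1, 1, 1, 0],
 [0, 1, 0, 0],
 [0, 0, -1, 1]]
  V a = (4, 0, 3, 0)
Solving gives a = (4, 3, 1, 1).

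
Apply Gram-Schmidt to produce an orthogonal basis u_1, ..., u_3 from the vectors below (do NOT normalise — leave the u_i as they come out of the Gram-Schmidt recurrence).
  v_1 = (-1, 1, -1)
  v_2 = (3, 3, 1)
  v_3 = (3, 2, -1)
Orthogonal basis:
  u_1 = (-1, 1, -1)
  u_2 = (8/3, 10/3, 2/3)
  u_3 = (1, -1/2, -3/2)

Apply the Gram-Schmidt recurrence
  u_1 = v_1
  u_i = v_i − Σ_{j<i} ((v_i · u_j) / (u_j · u_j)) · u_j.

Step by step this gives:
  u_1 = (-1, 1, -1)
  u_2 = (8/3, 10/3, 2/3)
  u_3 = (1, -1/2, -3/2)

Orthogonality check:
  u_2 · u_1 = 0 (should be 0)
  u_3 · u_1 = 0 (should be 0)
  u_3 · u_2 = 0 (should be 0)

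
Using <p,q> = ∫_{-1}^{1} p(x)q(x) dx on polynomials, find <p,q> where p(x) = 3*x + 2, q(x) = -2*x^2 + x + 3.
<p,q> = 34/3

Expand the product: p(x)·q(x) = -6*x^3 - x^2 + 11*x + 6.
∫_{-1}^{1} of each monomial x^k gives [2/(k+1) if k even, 0 if k odd]. Integrating term-by-term (or equivalently evaluating the antiderivative F(x) = -3*x^4/2 - x^3/3 + 11*x^2/2 + 6*x at the endpoints):
  F(1) − F(−1) = 29/3 − (-5/3) = 34/3.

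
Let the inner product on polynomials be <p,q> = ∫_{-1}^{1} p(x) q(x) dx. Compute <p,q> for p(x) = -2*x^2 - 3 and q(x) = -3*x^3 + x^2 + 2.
<p,q> = -262/15

Expand the product: p(x)·q(x) = 6*x^5 - 2*x^4 + 9*x^3 - 7*x^2 - 6.
∫_{-1}^{1} of each monomial x^k gives [2/(k+1) if k even, 0 if k odd]. Integrating term-by-term (or equivalently evaluating the antiderivative F(x) = x^6 - 2*x^5/5 + 9*x^4/4 - 7*x^3/3 - 6*x at the endpoints):
  F(1) − F(−1) = -329/60 − (719/60) = -262/15.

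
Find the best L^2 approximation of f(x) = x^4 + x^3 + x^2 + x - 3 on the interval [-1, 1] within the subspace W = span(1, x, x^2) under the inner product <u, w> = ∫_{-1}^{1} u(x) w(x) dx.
g(x) = 13*x^2/7 + 8*x/5 - 108/35

The best approximation g ∈ W is the orthogonal projection of f onto W. Writing g = a_0 + a_1 x + a_2 x^2, the coefficients solve the normal equations G · a = b where
  G_{ij} = <φ_i, φ_j> and b_i = <f, φ_i>, with φ_0 = 1, φ_1 = x, φ_2 = x^2.
G =
  [2, 0, 2/3]
  [0, 2/3, 0]
  [2/3, 0, 2/5],
b = (-74/15, 16/15, -46/35).
Solving gives a_0 = -108/35, a_1 = 8/5, a_2 = 13/7, so
  g(x) = 13*x^2/7 + 8*x/5 - 108/35.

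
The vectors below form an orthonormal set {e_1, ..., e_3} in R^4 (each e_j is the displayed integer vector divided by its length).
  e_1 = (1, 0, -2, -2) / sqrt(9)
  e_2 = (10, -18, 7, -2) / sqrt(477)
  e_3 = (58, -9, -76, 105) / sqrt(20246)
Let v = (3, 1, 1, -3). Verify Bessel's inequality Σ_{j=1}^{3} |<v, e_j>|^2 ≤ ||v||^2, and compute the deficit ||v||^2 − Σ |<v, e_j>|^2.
Σ |<v, e_j>|^2 = 1772/191; ||v||^2 = 20; deficit = 2048/191

Write each e_j = u_j / sqrt(<u_j, u_j>) where u_j is the displayed integer vector. Then <v, e_j> = <v, u_j> / sqrt(<u_j, u_j>), so |<v, e_j>|^2 = <v, u_j>^2 / <u_j, u_j>.
Coefficients: <v, e_1> = 7/sqrt(9), <v, e_2> = 25/sqrt(477), <v, e_3> = -226/sqrt(20246).
Square and sum: Σ |<v, e_j>|^2 = 1772/191.
Compute ||v||^2 = v·v = 20.
Deficit = 20 − 1772/191 = 2048/191 ≥ 0, confirming Bessel's inequality. (The deficit equals ||v − Σ <v,e_j> e_j||^2, the squared distance from v to span{e_j}.)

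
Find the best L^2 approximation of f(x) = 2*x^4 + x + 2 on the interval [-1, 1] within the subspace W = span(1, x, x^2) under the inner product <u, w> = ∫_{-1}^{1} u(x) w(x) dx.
g(x) = 12*x^2/7 + x + 64/35

The best approximation g ∈ W is the orthogonal projection of f onto W. Writing g = a_0 + a_1 x + a_2 x^2, the coefficients solve the normal equations G · a = b where
  G_{ij} = <φ_i, φ_j> and b_i = <f, φ_i>, with φ_0 = 1, φ_1 = x, φ_2 = x^2.
G =
  [2, 0, 2/3]
  [0, 2/3, 0]
  [2/3, 0, 2/5],
b = (24/5, 2/3, 40/21).
Solving gives a_0 = 64/35, a_1 = 1, a_2 = 12/7, so
  g(x) = 12*x^2/7 + x + 64/35.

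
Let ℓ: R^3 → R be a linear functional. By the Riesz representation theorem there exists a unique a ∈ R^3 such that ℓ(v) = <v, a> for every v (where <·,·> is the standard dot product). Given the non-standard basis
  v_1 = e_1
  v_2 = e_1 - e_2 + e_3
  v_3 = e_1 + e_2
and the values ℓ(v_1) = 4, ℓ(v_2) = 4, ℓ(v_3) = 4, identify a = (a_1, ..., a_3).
a = (4, 0, 0)

Write a = (a_1, ..., a_3) in the standard basis. For each basis vector v_i, ℓ(v_i) = <v_i, a> is a linear equation in the a_j's. Collect the n equations into a matrix system V a = ℓ, where row i of V is v_i (expressed in the standard basis). Since V is invertible (lower-triangular with 1s on the diagonal, up to permutation), solve by back-substitution:
  V =
[[1, 0, 0],
 [1, -1, 1],
 [1, 1, 0]]
  V a = (4, 4, 4)
Solving gives a = (4, 0, 0).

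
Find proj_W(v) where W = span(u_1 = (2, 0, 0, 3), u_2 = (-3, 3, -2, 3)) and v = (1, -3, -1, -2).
proj_W(v) = (218/197, -294/197, 196/197, -408/197)

Set up U = [u_1 | ... | u_2] ∈ R^(4×2). The projector onto W = col(U) is P = U (U^T U)^(-1) U^T.
Compute U^T U =
  [13, 3]
  [3, 31],
and U^T v = (-4, -16).
Solve U^T U · c = U^T v for the coefficients: c = (-38/197, -98/197). The projection is proj_W(v) = U c.
Check: (v - proj_W(v)) · u_1 = 0  (should be 0).
Check: (v - proj_W(v)) · u_2 = 0  (should be 0).
Result: proj_W(v) = (218/197, -294/197, 196/197, -408/197).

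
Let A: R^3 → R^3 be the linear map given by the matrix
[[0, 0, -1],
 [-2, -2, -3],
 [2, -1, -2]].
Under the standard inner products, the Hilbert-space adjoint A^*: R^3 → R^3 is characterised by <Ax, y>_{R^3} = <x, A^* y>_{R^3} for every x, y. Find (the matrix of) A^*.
A^* = A^T =
[[0, -2, 2],
 [0, -2, -1],
 [-1, -3, -2]]

For real matrices with standard dot products, the defining identity <Ax, y> = <x, A^* y> gives (Ax)^T y = x^T (A^*) y, i.e. x^T A^T y = x^T (A^*) y. Since this holds for all x, y, we must have A^* = A^T. Therefore
A^* =
[[0, -2, 2],
 [0, -2, -1],
 [-1, -3, -2]].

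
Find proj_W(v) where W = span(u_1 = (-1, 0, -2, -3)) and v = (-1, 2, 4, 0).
proj_W(v) = (1/2, 0, 1, 3/2)

Set up U = [u_1 | ... | u_1] ∈ R^(4×1). The projector onto W = col(U) is P = U (U^T U)^(-1) U^T.
Compute U^T U =
  [14],
and U^T v = (-7).
Solve U^T U · c = U^T v for the coefficients: c = (-1/2). The projection is proj_W(v) = U c.
Check: (v - proj_W(v)) · u_1 = 0  (should be 0).
Result: proj_W(v) = (1/2, 0, 1, 3/2).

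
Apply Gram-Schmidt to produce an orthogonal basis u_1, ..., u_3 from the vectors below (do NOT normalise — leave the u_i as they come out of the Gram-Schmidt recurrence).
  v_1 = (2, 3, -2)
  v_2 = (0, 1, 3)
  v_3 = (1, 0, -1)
Orthogonal basis:
  u_1 = (2, 3, -2)
  u_2 = (6/17, 26/17, 45/17)
  u_3 = (99/161, -54/161, 18/161)

Apply the Gram-Schmidt recurrence
  u_1 = v_1
  u_i = v_i − Σ_{j<i} ((v_i · u_j) / (u_j · u_j)) · u_j.

Step by step this gives:
  u_1 = (2, 3, -2)
  u_2 = (6/17, 26/17, 45/17)
  u_3 = (99/161, -54/161, 18/161)

Orthogonality check:
  u_2 · u_1 = 0 (should be 0)
  u_3 · u_1 = 0 (should be 0)
  u_3 · u_2 = 0 (should be 0)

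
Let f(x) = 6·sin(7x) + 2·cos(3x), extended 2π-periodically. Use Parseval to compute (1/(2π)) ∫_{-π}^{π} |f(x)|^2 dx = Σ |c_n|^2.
Σ |c_n|^2 = 20

Expand |f|^2 and use orthogonality of {sin(nx), cos(mx)} on [-π, π]:
  ∫_{-π}^{π} sin(nx)^2 dx = π, ∫ cos(mx)^2 dx = π, and cross terms integrate to 0.
So ∫_{-π}^{π} f(x)^2 dx = 6^2 · π + 2^2 · π = (36 + 4)π.
Divide by 2π: (36 + 4)/2 = 20.
By Parseval, this equals Σ |c_n|^2.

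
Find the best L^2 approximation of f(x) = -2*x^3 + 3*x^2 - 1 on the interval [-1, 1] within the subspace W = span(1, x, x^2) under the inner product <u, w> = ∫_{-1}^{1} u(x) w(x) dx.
g(x) = 3*x^2 - 6*x/5 - 1

The best approximation g ∈ W is the orthogonal projection of f onto W. Writing g = a_0 + a_1 x + a_2 x^2, the coefficients solve the normal equations G · a = b where
  G_{ij} = <φ_i, φ_j> and b_i = <f, φ_i>, with φ_0 = 1, φ_1 = x, φ_2 = x^2.
G =
  [2, 0, 2/3]
  [0, 2/3, 0]
  [2/3, 0, 2/5],
b = (0, -4/5, 8/15).
Solving gives a_0 = -1, a_1 = -6/5, a_2 = 3, so
  g(x) = 3*x^2 - 6*x/5 - 1.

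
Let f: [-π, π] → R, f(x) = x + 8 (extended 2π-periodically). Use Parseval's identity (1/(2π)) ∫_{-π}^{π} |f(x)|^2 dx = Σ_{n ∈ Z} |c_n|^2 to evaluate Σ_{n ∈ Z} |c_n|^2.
Σ |c_n|^2 = π^2/3 + 64

Expand and integrate term by term over [-π, π]:
  ∫ (x)^2 dx = 1·(2π^3/3); ∫ 2·1·(8)·x dx = 0 (odd integrand); ∫ 8^2 dx = 64·2π.
So (1/(2π)) ∫_{-π}^{π} (x + 8)^2 dx = 1π^2/3 + 64 = π^2/3 + 64.
Parseval ⇒ Σ |c_n|^2 = π^2/3 + 64.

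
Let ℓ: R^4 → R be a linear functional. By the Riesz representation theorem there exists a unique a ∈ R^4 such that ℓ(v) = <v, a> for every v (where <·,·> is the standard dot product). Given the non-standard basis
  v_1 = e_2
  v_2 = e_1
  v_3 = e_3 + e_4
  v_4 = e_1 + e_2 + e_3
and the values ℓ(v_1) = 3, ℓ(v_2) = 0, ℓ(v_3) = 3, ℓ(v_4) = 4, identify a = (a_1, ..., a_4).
a = (0, 3, 1, 2)

Write a = (a_1, ..., a_4) in the standard basis. For each basis vector v_i, ℓ(v_i) = <v_i, a> is a linear equation in the a_j's. Collect the n equations into a matrix system V a = ℓ, where row i of V is v_i (expressed in the standard basis). Since V is invertible (lower-triangular with 1s on the diagonal, up to permutation), solve by back-substitution:
  V =
[[0, 1, 0, 0],
 [1, 0, 0, 0],
 [0, 0, 1, 1],
 [1, 1, 1, 0]]
  V a = (3, 0, 3, 4)
Solving gives a = (0, 3, 1, 2).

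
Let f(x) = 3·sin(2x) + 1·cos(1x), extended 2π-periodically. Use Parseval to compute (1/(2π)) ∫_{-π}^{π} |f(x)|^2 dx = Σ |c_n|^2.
Σ |c_n|^2 = 5

Expand |f|^2 and use orthogonality of {sin(nx), cos(mx)} on [-π, π]:
  ∫_{-π}^{π} sin(nx)^2 dx = π, ∫ cos(mx)^2 dx = π, and cross terms integrate to 0.
So ∫_{-π}^{π} f(x)^2 dx = 3^2 · π + 1^2 · π = (9 + 1)π.
Divide by 2π: (9 + 1)/2 = 5.
By Parseval, this equals Σ |c_n|^2.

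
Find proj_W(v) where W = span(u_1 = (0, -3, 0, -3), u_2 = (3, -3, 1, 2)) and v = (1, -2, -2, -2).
proj_W(v) = (2/15, -19/9, 2/45, -17/9)

Set up U = [u_1 | ... | u_2] ∈ R^(4×2). The projector onto W = col(U) is P = U (U^T U)^(-1) U^T.
Compute U^T U =
  [18, 3]
  [3, 23],
and U^T v = (12, 3).
Solve U^T U · c = U^T v for the coefficients: c = (89/135, 2/45). The projection is proj_W(v) = U c.
Check: (v - proj_W(v)) · u_1 = 0  (should be 0).
Check: (v - proj_W(v)) · u_2 = 0  (should be 0).
Result: proj_W(v) = (2/15, -19/9, 2/45, -17/9).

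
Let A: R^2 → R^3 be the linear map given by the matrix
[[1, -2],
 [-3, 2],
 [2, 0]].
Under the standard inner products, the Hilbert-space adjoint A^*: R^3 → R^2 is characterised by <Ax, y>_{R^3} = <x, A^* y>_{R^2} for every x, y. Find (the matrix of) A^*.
A^* = A^T =
[[1, -3, 2],
 [-2, 2, 0]]

For real matrices with standard dot products, the defining identity <Ax, y> = <x, A^* y> gives (Ax)^T y = x^T (A^*) y, i.e. x^T A^T y = x^T (A^*) y. Since this holds for all x, y, we must have A^* = A^T. Therefore
A^* =
[[1, -3, 2],
 [-2, 2, 0]].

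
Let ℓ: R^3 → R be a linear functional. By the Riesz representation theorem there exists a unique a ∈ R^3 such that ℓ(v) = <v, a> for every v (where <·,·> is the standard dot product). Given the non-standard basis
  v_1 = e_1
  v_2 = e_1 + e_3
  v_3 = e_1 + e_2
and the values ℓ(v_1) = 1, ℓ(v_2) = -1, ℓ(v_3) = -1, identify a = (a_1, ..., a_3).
a = (1, -2, -2)

Write a = (a_1, ..., a_3) in the standard basis. For each basis vector v_i, ℓ(v_i) = <v_i, a> is a linear equation in the a_j's. Collect the n equations into a matrix system V a = ℓ, where row i of V is v_i (expressed in the standard basis). Since V is invertible (lower-triangular with 1s on the diagonal, up to permutation), solve by back-substitution:
  V =
[[1, 0, 0],
 [1, 0, 1],
 [1, 1, 0]]
  V a = (1, -1, -1)
Solving gives a = (1, -2, -2).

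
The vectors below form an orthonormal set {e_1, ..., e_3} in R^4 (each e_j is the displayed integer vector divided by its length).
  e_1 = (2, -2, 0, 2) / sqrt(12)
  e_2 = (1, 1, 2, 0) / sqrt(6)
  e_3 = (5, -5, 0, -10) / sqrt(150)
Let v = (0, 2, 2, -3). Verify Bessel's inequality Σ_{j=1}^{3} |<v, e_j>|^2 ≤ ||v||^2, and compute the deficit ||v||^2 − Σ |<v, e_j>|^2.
Σ |<v, e_j>|^2 = 17; ||v||^2 = 17; deficit = 0

Write each e_j = u_j / sqrt(<u_j, u_j>) where u_j is the displayed integer vector. Then <v, e_j> = <v, u_j> / sqrt(<u_j, u_j>), so |<v, e_j>|^2 = <v, u_j>^2 / <u_j, u_j>.
Coefficients: <v, e_1> = -10/sqrt(12), <v, e_2> = 6/sqrt(6), <v, e_3> = 20/sqrt(150).
Square and sum: Σ |<v, e_j>|^2 = 17.
Compute ||v||^2 = v·v = 17.
Deficit = 17 − 17 = 0 ≥ 0, confirming Bessel's inequality. (The deficit equals ||v − Σ <v,e_j> e_j||^2, the squared distance from v to span{e_j}.)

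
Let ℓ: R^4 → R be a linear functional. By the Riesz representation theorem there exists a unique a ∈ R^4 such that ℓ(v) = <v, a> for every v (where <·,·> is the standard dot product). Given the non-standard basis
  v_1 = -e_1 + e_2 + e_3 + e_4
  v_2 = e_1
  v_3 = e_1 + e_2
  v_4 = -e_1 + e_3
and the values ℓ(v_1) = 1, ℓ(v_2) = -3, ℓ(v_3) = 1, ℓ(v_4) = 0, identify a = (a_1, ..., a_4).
a = (-3, 4, -3, -3)

Write a = (a_1, ..., a_4) in the standard basis. For each basis vector v_i, ℓ(v_i) = <v_i, a> is a linear equation in the a_j's. Collect the n equations into a matrix system V a = ℓ, where row i of V is v_i (expressed in the standard basis). Since V is invertible (lower-triangular with 1s on the diagonal, up to permutation), solve by back-substitution:
  V =
[[-1, 1, 1, 1],
 [1, 0, 0, 0],
 [1, 1, 0, 0],
 [-1, 0, 1, 0]]
  V a = (1, -3, 1, 0)
Solving gives a = (-3, 4, -3, -3).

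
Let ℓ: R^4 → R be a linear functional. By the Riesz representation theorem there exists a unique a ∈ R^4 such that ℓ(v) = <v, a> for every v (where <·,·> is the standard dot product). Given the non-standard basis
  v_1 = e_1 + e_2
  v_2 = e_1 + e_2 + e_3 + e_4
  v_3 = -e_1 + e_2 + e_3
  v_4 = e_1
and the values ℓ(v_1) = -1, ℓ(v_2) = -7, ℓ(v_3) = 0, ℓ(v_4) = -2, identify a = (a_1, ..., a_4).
a = (-2, 1, -3, -3)

Write a = (a_1, ..., a_4) in the standard basis. For each basis vector v_i, ℓ(v_i) = <v_i, a> is a linear equation in the a_j's. Collect the n equations into a matrix system V a = ℓ, where row i of V is v_i (expressed in the standard basis). Since V is invertible (lower-triangular with 1s on the diagonal, up to permutation), solve by back-substitution:
  V =
[[1, 1, 0, 0],
 [1, 1, 1, 1],
 [-1, 1, 1, 0],
 [1, 0, 0, 0]]
  V a = (-1, -7, 0, -2)
Solving gives a = (-2, 1, -3, -3).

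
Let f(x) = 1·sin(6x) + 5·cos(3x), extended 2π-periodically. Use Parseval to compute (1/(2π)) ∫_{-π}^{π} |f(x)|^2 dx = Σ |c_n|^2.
Σ |c_n|^2 = 13

Expand |f|^2 and use orthogonality of {sin(nx), cos(mx)} on [-π, π]:
  ∫_{-π}^{π} sin(nx)^2 dx = π, ∫ cos(mx)^2 dx = π, and cross terms integrate to 0.
So ∫_{-π}^{π} f(x)^2 dx = 1^2 · π + 5^2 · π = (1 + 25)π.
Divide by 2π: (1 + 25)/2 = 13.
By Parseval, this equals Σ |c_n|^2.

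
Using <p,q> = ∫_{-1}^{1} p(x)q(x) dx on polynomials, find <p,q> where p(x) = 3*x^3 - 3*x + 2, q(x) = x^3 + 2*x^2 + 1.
<p,q> = 664/105

Expand the product: p(x)·q(x) = 3*x^6 + 6*x^5 - 3*x^4 - x^3 + 4*x^2 - 3*x + 2.
∫_{-1}^{1} of each monomial x^k gives [2/(k+1) if k even, 0 if k odd]. Integrating term-by-term (or equivalently evaluating the antiderivative F(x) = 3*x^7/7 + x^6 - 3*x^5/5 - x^4/4 + 4*x^3/3 - 3*x^2/2 + 2*x at the endpoints):
  F(1) − F(−1) = 1013/420 − (-1643/420) = 664/105.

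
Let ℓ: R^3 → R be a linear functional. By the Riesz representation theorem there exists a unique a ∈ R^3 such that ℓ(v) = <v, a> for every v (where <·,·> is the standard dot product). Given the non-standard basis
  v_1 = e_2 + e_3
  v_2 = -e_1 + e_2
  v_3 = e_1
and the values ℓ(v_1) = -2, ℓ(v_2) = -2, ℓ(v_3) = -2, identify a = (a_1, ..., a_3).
a = (-2, -4, 2)

Write a = (a_1, ..., a_3) in the standard basis. For each basis vector v_i, ℓ(v_i) = <v_i, a> is a linear equation in the a_j's. Collect the n equations into a matrix system V a = ℓ, where row i of V is v_i (expressed in the standard basis). Since V is invertible (lower-triangular with 1s on the diagonal, up to permutation), solve by back-substitution:
  V =
[[0, 1, 1],
 [-1, 1, 0],
 [1, 0, 0]]
  V a = (-2, -2, -2)
Solving gives a = (-2, -4, 2).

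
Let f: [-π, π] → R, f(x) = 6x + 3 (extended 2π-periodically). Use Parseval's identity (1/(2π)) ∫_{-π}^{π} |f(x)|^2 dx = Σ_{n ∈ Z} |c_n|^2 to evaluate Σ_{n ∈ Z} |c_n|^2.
Σ |c_n|^2 = 12π^2 + 9

Expand and integrate term by term over [-π, π]:
  ∫ (6x)^2 dx = 36·(2π^3/3); ∫ 2·6·(3)·x dx = 0 (odd integrand); ∫ 3^2 dx = 9·2π.
So (1/(2π)) ∫_{-π}^{π} (6x + 3)^2 dx = 36π^2/3 + 9 = 12π^2 + 9.
Parseval ⇒ Σ |c_n|^2 = 12π^2 + 9.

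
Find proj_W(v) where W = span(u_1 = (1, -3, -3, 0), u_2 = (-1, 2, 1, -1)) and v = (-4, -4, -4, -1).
proj_W(v) = (1/11, -76/33, -13/3, -67/33)

Set up U = [u_1 | ... | u_2] ∈ R^(4×2). The projector onto W = col(U) is P = U (U^T U)^(-1) U^T.
Compute U^T U =
  [19, -10]
  [-10, 7],
and U^T v = (20, -7).
Solve U^T U · c = U^T v for the coefficients: c = (70/33, 67/33). The projection is proj_W(v) = U c.
Check: (v - proj_W(v)) · u_1 = 0  (should be 0).
Check: (v - proj_W(v)) · u_2 = 0  (should be 0).
Result: proj_W(v) = (1/11, -76/33, -13/3, -67/33).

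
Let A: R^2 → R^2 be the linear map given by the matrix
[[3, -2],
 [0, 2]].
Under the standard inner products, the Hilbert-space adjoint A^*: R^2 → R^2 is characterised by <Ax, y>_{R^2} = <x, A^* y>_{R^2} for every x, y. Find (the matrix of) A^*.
A^* = A^T =
[[3, 0],
 [-2, 2]]

For real matrices with standard dot products, the defining identity <Ax, y> = <x, A^* y> gives (Ax)^T y = x^T (A^*) y, i.e. x^T A^T y = x^T (A^*) y. Since this holds for all x, y, we must have A^* = A^T. Therefore
A^* =
[[3, 0],
 [-2, 2]].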